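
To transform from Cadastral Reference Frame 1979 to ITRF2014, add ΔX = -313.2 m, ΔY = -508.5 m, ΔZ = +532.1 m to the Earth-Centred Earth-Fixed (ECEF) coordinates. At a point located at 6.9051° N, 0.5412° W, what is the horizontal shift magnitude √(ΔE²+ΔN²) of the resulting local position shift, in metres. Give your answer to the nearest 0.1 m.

762.3 m

The local east axis at (φ, λ) is (−sin λ, cos λ, 0), so ΔE = −sin(-0.5412°)·(-313.2) + cos(-0.5412°)·(-508.5) = -511.44 m.
The local north axis is (−sin φ cos λ, −sin φ sin λ, cos φ), giving ΔN = 37.653 − 0.577 + 528.240 = 565.32 m.
Horizontal magnitude = √(ΔE² + ΔN²) = √((-511.44)² + 565.32²) = 762.33 m.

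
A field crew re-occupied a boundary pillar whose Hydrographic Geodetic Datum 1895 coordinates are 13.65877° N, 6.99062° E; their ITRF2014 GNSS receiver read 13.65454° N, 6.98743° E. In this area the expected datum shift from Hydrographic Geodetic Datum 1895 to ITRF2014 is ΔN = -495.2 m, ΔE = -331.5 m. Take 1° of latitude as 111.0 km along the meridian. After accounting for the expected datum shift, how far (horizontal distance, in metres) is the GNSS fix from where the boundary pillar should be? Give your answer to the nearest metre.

29 m

Observed coordinate differences: Δφ = -0.00423°, Δλ = -0.00319°.
Converting to metres (1° lat = 111000 m, cos φ = 0.971719): observed ΔN = -469.5 m, observed ΔE = -344.1 m.
Subtracting the expected shift leaves a residual of -469.5 − (-495.2) = 25.7 m north and -344.1 − (-331.5) = -12.6 m east.
Residual distance = √(25.7² + (-12.6)²) = 28.6 m.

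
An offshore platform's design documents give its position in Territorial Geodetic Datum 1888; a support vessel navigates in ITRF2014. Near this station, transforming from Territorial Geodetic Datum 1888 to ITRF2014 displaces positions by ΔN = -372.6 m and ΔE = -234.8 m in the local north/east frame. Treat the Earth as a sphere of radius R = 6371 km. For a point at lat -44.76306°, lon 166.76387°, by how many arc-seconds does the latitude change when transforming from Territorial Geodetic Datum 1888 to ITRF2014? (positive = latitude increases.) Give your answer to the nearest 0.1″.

On a sphere of radius R, 1 rad of latitude = R, so Δφ = ΔN / R = -372.6 / 6371000 = -5.8484e-05 rad = -12.063″.

Δφ = -12.1″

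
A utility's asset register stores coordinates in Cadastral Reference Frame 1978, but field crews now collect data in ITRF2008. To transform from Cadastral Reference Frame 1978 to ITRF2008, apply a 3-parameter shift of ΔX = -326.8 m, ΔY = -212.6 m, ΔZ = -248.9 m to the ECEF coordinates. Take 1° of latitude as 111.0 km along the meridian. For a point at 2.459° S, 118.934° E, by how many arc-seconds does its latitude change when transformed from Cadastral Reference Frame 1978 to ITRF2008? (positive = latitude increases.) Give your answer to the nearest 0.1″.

sin φ = -0.042904, cos φ = 0.999079, sin λ = 0.875178, cos λ = -0.483802.
North component: ΔN = −sin φ cos λ·ΔX − sin φ sin λ·ΔY + cos φ·ΔZ = −(-0.042904)(-0.483802)(-326.8) − (-0.042904)(0.875178)(-212.6) + (0.999079)(-248.9) = -249.87 m.
1° of latitude spans 111000 m, so Δφ = -249.87 / 111000 × 3600 = -8.104″.

Δφ = -8.1″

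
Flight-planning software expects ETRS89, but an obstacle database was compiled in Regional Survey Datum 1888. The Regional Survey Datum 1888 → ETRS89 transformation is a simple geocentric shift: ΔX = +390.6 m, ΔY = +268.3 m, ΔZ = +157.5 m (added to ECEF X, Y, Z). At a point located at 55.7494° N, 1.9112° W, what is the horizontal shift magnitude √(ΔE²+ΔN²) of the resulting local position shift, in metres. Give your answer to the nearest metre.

361 m

At φ = 55.7494°, λ = -1.9112°: sin φ = 0.826584, cos φ = 0.562814, sin λ = -0.033351, cos λ = 0.999444.
ΔE = −sin λ·ΔX + cos λ·ΔY = −(-0.033351)·(390.6) + (0.999444)·(268.3) = 281.18 m.
ΔN = −sin φ cos λ·ΔX − sin φ sin λ·ΔY + cos φ·ΔZ = −(0.826584)(0.999444)(390.6) − (0.826584)(-0.033351)(268.3) + (0.562814)(157.5) = -226.64 m.
Horizontal magnitude = √(ΔE² + ΔN²) = √(281.18² + (-226.64)²) = 361.15 m.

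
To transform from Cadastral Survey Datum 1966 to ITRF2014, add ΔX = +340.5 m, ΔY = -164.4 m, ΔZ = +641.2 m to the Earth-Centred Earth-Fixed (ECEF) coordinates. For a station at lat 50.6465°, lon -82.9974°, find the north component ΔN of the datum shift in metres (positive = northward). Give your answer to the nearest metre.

At φ = 50.6465°, λ = -82.9974°: sin φ = 0.773248, cos φ = 0.634103, sin λ = -0.992541, cos λ = 0.121914.
ΔN = −sin φ cos λ·ΔX − sin φ sin λ·ΔY + cos φ·ΔZ = −(0.773248)(0.121914)(340.5) − (0.773248)(-0.992541)(-164.4) + (0.634103)(641.2) = 248.31 m.

ΔN = 248 m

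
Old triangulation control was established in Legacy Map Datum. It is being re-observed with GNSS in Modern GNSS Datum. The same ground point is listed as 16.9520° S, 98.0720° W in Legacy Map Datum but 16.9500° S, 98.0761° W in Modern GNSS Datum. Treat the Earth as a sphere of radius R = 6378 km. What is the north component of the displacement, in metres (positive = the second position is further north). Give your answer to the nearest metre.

ΔN = 223 m

Δφ = -16.9500° − -16.9520° = +0.0020°; Δλ = -98.0761° − -98.0720° = -0.0041°.
1° along a meridian = πR/180 = 111317 m.
ΔN = Δφ × 111317 = 222.6 m; ΔE = Δλ × 111317 × cos(-16.9520°) = -0.0041 × 111317 × 0.956549 = -436.6 m.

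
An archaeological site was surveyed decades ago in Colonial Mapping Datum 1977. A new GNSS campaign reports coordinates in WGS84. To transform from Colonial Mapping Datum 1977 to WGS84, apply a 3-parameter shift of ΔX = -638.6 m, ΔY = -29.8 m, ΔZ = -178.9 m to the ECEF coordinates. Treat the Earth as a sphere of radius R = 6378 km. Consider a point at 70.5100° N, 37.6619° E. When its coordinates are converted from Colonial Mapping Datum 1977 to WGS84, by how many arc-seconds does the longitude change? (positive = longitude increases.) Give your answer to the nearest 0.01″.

sin φ = 0.942700, cos φ = 0.333642, sin λ = 0.611001, cos λ = 0.791630.
East component: ΔE = −sin λ·ΔX + cos λ·ΔY = −(0.611001)(-638.6) + (0.791630)(-29.8) = 366.59 m.
1° of latitude spans πR/180 = 111317 m; at latitude φ, 1° of longitude spans that × cos φ = 37140.1 m, so Δλ = 366.59 / 37140.1 × 3600 = 35.534″.

Δλ = 35.53″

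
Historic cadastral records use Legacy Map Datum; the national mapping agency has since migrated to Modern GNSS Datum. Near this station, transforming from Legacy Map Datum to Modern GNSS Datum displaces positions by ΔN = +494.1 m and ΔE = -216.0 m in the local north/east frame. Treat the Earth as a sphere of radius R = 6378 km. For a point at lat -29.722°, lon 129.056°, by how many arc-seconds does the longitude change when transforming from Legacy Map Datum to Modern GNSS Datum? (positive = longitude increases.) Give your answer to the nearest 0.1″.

At latitude -29.722°, cos φ = 0.868441.
One radian of longitude at latitude φ spans R cos φ, so Δλ = ΔE / (R cos φ) = -216.0 / (6378000 × 0.868441) = -3.8997e-05 rad = -8.044″.

Δλ = -8.0″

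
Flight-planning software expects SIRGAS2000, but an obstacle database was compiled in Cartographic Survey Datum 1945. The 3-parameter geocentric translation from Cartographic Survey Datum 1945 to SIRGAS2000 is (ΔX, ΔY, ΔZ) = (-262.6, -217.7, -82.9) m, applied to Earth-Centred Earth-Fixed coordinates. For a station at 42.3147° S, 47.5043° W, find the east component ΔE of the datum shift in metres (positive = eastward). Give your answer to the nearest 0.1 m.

The local east axis at (φ, λ) is (−sin λ, cos λ, 0), so ΔE = −sin(-47.5043°)·(-262.6) + cos(-47.5043°)·(-217.7) = -340.69 m.

ΔE = -340.7 m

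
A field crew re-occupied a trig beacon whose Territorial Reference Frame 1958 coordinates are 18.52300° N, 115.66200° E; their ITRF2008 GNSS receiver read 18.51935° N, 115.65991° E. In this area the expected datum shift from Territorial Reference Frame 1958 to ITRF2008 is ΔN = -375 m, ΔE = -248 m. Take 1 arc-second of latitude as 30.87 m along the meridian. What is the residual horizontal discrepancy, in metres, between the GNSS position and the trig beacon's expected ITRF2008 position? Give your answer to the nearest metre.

Observed coordinate differences: Δφ = -0.00365°, Δλ = -0.00209°.
Converting to metres (1° lat = 111132 m, cos φ = 0.948196): observed ΔN = -405.6 m, observed ΔE = -220.2 m.
Subtracting the expected shift leaves a residual of -405.6 − (-375) = -30.6 m north and -220.2 − (-248) = 27.8 m east.
Residual distance = √((-30.6)² + 27.8²) = 41.3 m.

41 m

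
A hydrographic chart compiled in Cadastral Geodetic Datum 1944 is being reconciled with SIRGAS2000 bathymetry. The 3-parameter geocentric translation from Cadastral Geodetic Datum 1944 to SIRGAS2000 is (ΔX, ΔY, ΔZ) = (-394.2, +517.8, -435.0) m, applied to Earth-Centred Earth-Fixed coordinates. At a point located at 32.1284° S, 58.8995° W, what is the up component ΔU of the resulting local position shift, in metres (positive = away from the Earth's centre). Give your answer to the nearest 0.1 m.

ΔU = -316.6 m

At φ = -32.1284°, λ = -58.8995°: sin φ = -0.531818, cos φ = 0.846858, sin λ = -0.856263, cos λ = 0.516541.
ΔU = cos φ cos λ·ΔX + cos φ sin λ·ΔY + sin φ·ΔZ = (0.846858)(0.516541)(-394.2) + (0.846858)(-0.856263)(517.8) + (-0.531818)(-435.0) = -316.57 m.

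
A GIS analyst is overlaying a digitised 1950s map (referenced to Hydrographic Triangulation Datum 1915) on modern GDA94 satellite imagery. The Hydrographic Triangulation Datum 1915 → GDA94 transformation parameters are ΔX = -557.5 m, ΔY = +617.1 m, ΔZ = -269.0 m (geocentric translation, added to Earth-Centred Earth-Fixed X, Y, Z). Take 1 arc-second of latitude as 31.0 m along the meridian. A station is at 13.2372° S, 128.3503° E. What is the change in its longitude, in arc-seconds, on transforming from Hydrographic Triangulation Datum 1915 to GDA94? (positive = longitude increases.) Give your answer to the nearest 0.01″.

Δλ = 1.80″

sin φ = -0.228983, cos φ = 0.973430, sin λ = 0.784232, cos λ = -0.620468.
East component: ΔE = −sin λ·ΔX + cos λ·ΔY = −(0.784232)(-557.5) + (-0.620468)(617.1) = 54.32 m.
1° of latitude spans 3600 × 31.00 = 111600 m; at latitude φ, 1° of longitude spans that × cos φ = 108634.8 m, so Δλ = 54.32 / 108634.8 × 3600 = 1.800″.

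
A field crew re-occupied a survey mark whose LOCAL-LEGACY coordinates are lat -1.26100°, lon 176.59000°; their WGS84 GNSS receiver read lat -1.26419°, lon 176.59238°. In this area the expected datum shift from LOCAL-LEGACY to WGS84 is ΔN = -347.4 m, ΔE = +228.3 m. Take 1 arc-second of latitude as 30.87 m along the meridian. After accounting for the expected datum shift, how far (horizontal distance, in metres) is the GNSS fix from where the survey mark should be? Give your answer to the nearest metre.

37 m

Observed coordinate differences: Δφ = -0.00319°, Δλ = +0.00238°.
Converting to metres (1° lat = 111132 m, cos φ = 0.999758): observed ΔN = -354.5 m, observed ΔE = 264.4 m.
Subtracting the expected shift leaves a residual of -354.5 − (-347.4) = -7.1 m north and 264.4 − (228.3) = 36.1 m east.
Residual distance = √((-7.1)² + 36.1²) = 36.8 m.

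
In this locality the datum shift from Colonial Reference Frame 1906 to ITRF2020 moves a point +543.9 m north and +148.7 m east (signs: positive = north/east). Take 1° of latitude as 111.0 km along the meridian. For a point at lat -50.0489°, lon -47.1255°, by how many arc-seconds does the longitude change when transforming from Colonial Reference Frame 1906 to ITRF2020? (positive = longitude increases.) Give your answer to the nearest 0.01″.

Δλ = 7.51″

At latitude -50.0489°, cos φ = 0.642134.
1° of longitude at this latitude = 111.0 × cos φ = 71.28 km, so Δλ = 148.7 / 71276.8 = 0.0020862° = 7.510″.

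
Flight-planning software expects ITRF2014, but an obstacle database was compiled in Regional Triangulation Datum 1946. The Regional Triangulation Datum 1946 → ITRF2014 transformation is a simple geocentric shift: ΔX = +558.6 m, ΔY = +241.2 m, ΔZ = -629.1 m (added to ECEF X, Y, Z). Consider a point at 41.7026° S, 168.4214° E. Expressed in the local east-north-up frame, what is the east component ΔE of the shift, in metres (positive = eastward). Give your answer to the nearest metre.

At φ = -41.7026°, λ = 168.4214°: sin φ = -0.665264, cos φ = 0.746608, sin λ = 0.200712, cos λ = -0.979650.
ΔE = −sin λ·ΔX + cos λ·ΔY = −(0.200712)·(558.6) + (-0.979650)·(241.2) = -348.41 m.

ΔE = -348 m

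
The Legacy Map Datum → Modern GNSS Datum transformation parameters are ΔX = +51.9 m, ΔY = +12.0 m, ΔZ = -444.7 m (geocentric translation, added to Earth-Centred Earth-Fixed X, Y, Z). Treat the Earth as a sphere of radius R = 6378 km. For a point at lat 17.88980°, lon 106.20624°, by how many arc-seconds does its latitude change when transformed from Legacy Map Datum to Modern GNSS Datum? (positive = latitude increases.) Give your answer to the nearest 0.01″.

Δφ = -13.66″

sin φ = 0.307187, cos φ = 0.951649, sin λ = 0.960263, cos λ = -0.279096.
North component: ΔN = −sin φ cos λ·ΔX − sin φ sin λ·ΔY + cos φ·ΔZ = −(0.307187)(-0.279096)(51.9) − (0.307187)(0.960263)(12.0) + (0.951649)(-444.7) = -422.29 m.
1° of latitude spans πR/180 = 111317 m, so Δφ = -422.29 / 111317 × 3600 = -13.657″.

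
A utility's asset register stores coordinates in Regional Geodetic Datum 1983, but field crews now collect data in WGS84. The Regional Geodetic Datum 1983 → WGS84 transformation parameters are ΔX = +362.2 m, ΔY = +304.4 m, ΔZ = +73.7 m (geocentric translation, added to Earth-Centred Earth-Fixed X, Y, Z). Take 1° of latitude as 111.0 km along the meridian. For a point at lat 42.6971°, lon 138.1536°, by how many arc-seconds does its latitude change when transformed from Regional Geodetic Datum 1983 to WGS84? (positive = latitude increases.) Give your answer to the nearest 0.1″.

sin φ = 0.678122, cos φ = 0.734949, sin λ = 0.667136, cos λ = -0.744936.
North component: ΔN = −sin φ cos λ·ΔX − sin φ sin λ·ΔY + cos φ·ΔZ = −(0.678122)(-0.744936)(362.2) − (0.678122)(0.667136)(304.4) + (0.734949)(73.7) = 99.42 m.
1° of latitude spans 111000 m, so Δφ = 99.42 / 111000 × 3600 = 3.225″.

Δφ = 3.2″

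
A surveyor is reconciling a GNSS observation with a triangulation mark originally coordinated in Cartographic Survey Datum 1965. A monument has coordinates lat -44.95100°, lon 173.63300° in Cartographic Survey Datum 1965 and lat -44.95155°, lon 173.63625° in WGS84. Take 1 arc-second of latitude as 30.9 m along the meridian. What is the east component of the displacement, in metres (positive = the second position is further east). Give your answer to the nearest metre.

Δφ = -44.95155° − -44.95100° = -0.00055°; Δλ = 173.63625° − 173.63300° = +0.00325°.
1° of latitude = 3600 × 30.90 = 111240 m.
ΔN = Δφ × 111240 = -61.2 m; ΔE = Δλ × 111240 × cos(-44.95100°) = +0.00325 × 111240 × 0.707711 = 255.9 m.

ΔE = 256 m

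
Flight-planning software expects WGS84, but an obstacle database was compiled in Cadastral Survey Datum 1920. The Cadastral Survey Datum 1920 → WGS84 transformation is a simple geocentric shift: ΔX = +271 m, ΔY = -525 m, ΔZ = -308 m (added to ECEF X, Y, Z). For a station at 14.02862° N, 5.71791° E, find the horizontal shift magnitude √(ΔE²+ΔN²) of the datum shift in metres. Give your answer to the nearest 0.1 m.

652.2 m

At φ = 14.02862°, λ = 5.71791°: sin φ = 0.242407, cos φ = 0.970175, sin λ = 0.099631, cos λ = 0.995024.
ΔE = −sin λ·ΔX + cos λ·ΔY = −(0.099631)·(271) + (0.995024)·(-525) = -549.39 m.
ΔN = −sin φ cos λ·ΔX − sin φ sin λ·ΔY + cos φ·ΔZ = −(0.242407)(0.995024)(271) − (0.242407)(0.099631)(-525) + (0.970175)(-308) = -351.50 m.
Horizontal magnitude = √(ΔE² + ΔN²) = √((-549.39)² + (-351.50)²) = 652.21 m.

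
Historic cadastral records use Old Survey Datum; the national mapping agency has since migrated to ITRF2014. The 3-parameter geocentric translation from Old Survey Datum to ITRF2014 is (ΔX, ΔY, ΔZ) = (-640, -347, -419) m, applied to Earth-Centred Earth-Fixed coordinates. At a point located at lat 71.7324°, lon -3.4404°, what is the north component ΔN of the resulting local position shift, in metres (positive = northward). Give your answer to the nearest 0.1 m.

ΔN = 455.5 m

The local north axis is (−sin φ cos λ, −sin φ sin λ, cos φ), giving ΔN = 606.651 − 19.774 − 131.338 = 455.54 m.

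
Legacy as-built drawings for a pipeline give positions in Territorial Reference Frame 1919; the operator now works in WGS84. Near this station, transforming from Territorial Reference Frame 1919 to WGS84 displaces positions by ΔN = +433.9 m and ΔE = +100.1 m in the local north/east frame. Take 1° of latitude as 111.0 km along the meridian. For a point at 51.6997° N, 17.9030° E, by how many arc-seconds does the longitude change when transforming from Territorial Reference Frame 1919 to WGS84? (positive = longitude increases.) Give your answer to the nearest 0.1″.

Δλ = 5.2″

At latitude 51.6997°, cos φ = 0.619783.
1° of longitude at this latitude = 111.0 × cos φ = 68.80 km, so Δλ = 100.1 / 68795.9 = 0.0014550° = 5.238″.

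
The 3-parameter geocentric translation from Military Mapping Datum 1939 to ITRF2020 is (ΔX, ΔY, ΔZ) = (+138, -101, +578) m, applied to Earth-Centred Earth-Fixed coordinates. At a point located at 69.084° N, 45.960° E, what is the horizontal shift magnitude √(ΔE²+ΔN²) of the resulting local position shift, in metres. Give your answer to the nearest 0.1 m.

250.5 m

The local east axis at (φ, λ) is (−sin λ, cos λ, 0), so ΔE = −sin(45.960°)·138 + cos(45.960°)·(-101) = -169.41 m.
The local north axis is (−sin φ cos λ, −sin φ sin λ, cos φ), giving ΔN = -89.611 + 67.820 + 206.345 = 184.55 m.
Horizontal magnitude = √(ΔE² + ΔN²) = √((-169.41)² + 184.55²) = 250.52 m.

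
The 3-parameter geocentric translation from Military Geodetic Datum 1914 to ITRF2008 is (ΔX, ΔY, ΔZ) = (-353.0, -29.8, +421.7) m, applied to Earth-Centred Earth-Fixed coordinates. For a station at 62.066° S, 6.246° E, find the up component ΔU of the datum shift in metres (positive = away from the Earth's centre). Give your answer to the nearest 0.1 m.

At φ = -62.066°, λ = 6.246°: sin φ = -0.883488, cos φ = 0.468454, sin λ = 0.108797, cos λ = 0.994064.
ΔU = cos φ cos λ·ΔX + cos φ sin λ·ΔY + sin φ·ΔZ = (0.468454)(0.994064)(-353.0) + (0.468454)(0.108797)(-29.8) + (-0.883488)(421.7) = -538.47 m.

ΔU = -538.5 m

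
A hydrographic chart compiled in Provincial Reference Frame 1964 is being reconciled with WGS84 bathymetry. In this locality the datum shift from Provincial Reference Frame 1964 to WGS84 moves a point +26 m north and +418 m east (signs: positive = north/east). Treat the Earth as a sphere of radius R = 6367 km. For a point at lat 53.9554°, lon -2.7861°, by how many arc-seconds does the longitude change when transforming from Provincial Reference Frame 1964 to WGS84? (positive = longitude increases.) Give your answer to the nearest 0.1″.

At latitude 53.9554°, cos φ = 0.588415.
One radian of longitude at latitude φ spans R cos φ, so Δλ = ΔE / (R cos φ) = 418.0 / (6367000 × 0.588415) = 1.1157e-04 rad = 23.014″.

Δλ = 23.0″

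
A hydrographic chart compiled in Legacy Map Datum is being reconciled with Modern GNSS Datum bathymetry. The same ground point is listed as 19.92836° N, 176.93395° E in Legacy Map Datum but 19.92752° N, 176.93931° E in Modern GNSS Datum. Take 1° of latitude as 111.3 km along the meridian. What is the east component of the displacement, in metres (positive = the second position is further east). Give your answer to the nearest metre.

ΔE = 561 m

Δφ = 19.92752° − 19.92836° = -0.00084°; Δλ = 176.93931° − 176.93395° = +0.00536°.
ΔN = Δφ × 111300 = -93.5 m; ΔE = Δλ × 111300 × cos(19.92836°) = +0.00536 × 111300 × 0.940120 = 560.8 m.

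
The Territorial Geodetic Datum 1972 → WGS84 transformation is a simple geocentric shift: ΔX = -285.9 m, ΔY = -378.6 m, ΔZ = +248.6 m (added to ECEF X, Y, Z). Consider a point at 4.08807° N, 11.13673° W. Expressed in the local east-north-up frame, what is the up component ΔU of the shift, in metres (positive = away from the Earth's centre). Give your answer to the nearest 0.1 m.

The local up (radial) axis is (cos φ cos λ, cos φ sin λ, sin φ), giving ΔU = -279.802 + 72.941 + 17.723 = -189.14 m.

ΔU = -189.1 m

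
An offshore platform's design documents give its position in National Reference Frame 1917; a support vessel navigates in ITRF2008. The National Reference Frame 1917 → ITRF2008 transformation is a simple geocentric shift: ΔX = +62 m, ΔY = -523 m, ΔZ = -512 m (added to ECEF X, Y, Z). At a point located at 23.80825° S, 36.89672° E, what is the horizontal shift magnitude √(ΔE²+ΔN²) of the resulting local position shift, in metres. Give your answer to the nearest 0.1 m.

The local east axis at (φ, λ) is (−sin λ, cos λ, 0), so ΔE = −sin(36.89672°)·62 + cos(36.89672°)·(-523) = -455.48 m.
The local north axis is (−sin φ cos λ, −sin φ sin λ, cos φ), giving ΔN = 20.015 − 126.753 − 468.430 = -575.17 m.
Horizontal magnitude = √(ΔE² + ΔN²) = √((-455.48)² + (-575.17)²) = 733.67 m.

733.7 m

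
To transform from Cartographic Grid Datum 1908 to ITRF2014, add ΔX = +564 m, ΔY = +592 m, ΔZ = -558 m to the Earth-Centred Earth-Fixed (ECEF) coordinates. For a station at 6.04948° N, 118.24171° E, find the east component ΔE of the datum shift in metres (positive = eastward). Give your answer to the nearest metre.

ΔE = -777 m

The local east axis at (φ, λ) is (−sin λ, cos λ, 0), so ΔE = −sin(118.24171°)·564 + cos(118.24171°)·592 = -776.99 m.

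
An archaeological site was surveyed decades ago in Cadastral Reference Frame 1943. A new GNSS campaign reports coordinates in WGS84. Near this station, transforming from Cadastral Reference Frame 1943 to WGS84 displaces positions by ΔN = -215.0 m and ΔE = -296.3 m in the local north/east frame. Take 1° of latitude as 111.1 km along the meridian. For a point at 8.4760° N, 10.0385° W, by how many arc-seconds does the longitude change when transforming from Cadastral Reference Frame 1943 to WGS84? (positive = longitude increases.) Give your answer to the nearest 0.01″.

At latitude 8.4760°, cos φ = 0.989078.
1° of longitude at this latitude = 111.1 × cos φ = 109.89 km, so Δλ = -296.3 / 109886.5 = -0.0026964° = -9.707″.

Δλ = -9.71″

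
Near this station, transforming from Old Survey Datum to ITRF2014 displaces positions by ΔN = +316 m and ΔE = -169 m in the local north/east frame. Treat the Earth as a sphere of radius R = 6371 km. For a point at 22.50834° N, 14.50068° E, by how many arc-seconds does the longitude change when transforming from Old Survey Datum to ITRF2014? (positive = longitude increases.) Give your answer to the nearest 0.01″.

At latitude 22.50834°, cos φ = 0.923824.
One radian of longitude at latitude φ spans R cos φ, so Δλ = ΔE / (R cos φ) = -169.0 / (6371000 × 0.923824) = -2.8714e-05 rad = -5.923″.

Δλ = -5.92″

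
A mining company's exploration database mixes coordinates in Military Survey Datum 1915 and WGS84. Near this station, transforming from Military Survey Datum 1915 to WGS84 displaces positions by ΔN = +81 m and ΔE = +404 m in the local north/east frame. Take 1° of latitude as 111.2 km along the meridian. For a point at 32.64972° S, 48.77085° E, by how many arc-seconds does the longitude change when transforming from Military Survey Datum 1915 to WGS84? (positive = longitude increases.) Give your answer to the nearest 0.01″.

Δλ = 15.53″

At latitude -32.64972°, cos φ = 0.841985.
1° of longitude at this latitude = 111.2 × cos φ = 93.63 km, so Δλ = 404.0 / 93628.7 = 0.0043149° = 15.534″.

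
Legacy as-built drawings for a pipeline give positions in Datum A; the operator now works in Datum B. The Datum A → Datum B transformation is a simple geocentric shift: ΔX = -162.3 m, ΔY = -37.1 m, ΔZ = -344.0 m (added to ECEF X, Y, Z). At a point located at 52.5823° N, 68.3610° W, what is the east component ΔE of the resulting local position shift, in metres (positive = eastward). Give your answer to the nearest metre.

ΔE = -165 m

The local east axis at (φ, λ) is (−sin λ, cos λ, 0), so ΔE = −sin(-68.3610°)·(-162.3) + cos(-68.3610°)·(-37.1) = -164.54 m.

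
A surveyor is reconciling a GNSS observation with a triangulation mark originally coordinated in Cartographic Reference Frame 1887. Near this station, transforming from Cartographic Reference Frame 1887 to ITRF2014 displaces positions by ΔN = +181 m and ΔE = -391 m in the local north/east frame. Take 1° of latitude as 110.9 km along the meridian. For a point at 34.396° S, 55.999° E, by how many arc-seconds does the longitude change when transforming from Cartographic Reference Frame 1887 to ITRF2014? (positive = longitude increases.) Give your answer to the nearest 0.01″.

Δλ = -15.38″

At latitude -34.396°, cos φ = 0.825153.
1° of longitude at this latitude = 110.9 × cos φ = 91.51 km, so Δλ = -391.0 / 91509.5 = -0.0042728° = -15.382″.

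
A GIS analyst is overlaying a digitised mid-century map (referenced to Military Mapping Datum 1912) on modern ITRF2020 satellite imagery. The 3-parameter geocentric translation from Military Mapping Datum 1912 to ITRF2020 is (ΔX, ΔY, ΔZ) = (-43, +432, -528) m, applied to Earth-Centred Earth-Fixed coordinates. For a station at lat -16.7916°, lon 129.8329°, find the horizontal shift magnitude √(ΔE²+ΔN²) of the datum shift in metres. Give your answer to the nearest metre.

The local east axis at (φ, λ) is (−sin λ, cos λ, 0), so ΔE = −sin(129.8329°)·(-43) + cos(129.8329°)·432 = -243.70 m.
The local north axis is (−sin φ cos λ, −sin φ sin λ, cos φ), giving ΔN = 7.957 + 95.837 − 505.487 = -401.69 m.
Horizontal magnitude = √(ΔE² + ΔN²) = √((-243.70)² + (-401.69)²) = 469.84 m.

470 m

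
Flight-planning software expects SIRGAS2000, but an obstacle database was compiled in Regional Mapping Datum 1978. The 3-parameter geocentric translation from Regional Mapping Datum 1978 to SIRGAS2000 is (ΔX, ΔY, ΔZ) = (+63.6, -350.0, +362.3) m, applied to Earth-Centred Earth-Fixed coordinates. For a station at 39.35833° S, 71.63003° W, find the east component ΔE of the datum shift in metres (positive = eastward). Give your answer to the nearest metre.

ΔE = -50 m

The local east axis at (φ, λ) is (−sin λ, cos λ, 0), so ΔE = −sin(-71.63003°)·63.6 + cos(-71.63003°)·(-350.0) = -49.94 m.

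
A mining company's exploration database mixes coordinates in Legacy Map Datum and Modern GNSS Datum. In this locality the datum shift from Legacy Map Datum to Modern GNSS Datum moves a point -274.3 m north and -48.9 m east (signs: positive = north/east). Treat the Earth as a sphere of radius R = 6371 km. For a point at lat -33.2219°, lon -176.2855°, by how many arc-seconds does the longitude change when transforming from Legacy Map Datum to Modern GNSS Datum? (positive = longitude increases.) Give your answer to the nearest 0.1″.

At latitude -33.2219°, cos φ = 0.836555.
One radian of longitude at latitude φ spans R cos φ, so Δλ = ΔE / (R cos φ) = -48.9 / (6371000 × 0.836555) = -9.1750e-06 rad = -1.892″.

Δλ = -1.9″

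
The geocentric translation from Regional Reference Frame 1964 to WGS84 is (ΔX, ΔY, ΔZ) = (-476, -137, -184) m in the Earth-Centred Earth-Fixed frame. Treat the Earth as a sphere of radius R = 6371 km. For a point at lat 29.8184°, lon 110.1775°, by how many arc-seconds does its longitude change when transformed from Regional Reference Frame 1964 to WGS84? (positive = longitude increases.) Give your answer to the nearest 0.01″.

sin φ = 0.497253, cos φ = 0.867606, sin λ = 0.938629, cos λ = -0.344930.
East component: ΔE = −sin λ·ΔX + cos λ·ΔY = −(0.938629)(-476) + (-0.344930)(-137) = 494.04 m.
1° of latitude spans πR/180 = 111195 m; at latitude φ, 1° of longitude spans that × cos φ = 96473.4 m, so Δλ = 494.04 / 96473.4 × 3600 = 18.436″.

Δλ = 18.44″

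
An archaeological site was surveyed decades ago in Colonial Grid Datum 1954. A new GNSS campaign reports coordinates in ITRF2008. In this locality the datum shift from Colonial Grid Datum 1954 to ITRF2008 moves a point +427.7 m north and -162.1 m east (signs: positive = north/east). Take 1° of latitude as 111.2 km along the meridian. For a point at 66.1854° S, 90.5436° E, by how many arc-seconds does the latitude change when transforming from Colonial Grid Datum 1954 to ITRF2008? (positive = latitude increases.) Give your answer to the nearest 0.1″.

1° of latitude = 111.2 km, so Δφ = 427.7 / 111200 = 0.0038462° = 13.846″.

Δφ = 13.8″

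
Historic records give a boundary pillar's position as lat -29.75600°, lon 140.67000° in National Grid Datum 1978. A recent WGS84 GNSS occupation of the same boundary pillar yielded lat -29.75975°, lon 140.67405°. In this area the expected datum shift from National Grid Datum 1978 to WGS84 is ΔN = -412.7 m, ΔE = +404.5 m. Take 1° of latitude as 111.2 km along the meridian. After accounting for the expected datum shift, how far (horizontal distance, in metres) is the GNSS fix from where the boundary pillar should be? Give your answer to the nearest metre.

14 m

Observed coordinate differences: Δφ = -0.00375°, Δλ = +0.00405°.
Converting to metres (1° lat = 111200 m, cos φ = 0.868147): observed ΔN = -417.0 m, observed ΔE = 391.0 m.
Subtracting the expected shift leaves a residual of -417.0 − (-412.7) = -4.3 m north and 391.0 − (404.5) = -13.5 m east.
Residual distance = √((-4.3)² + (-13.5)²) = 14.2 m.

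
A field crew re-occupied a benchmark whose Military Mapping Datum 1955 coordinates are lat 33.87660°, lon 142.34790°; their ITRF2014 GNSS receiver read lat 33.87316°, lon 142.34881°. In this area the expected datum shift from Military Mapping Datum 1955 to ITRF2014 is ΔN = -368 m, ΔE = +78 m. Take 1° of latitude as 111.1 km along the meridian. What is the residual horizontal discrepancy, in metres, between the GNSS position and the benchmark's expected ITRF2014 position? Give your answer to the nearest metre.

15 m

Observed coordinate differences: Δφ = -0.00344°, Δλ = +0.00091°.
Converting to metres (1° lat = 111100 m, cos φ = 0.830240): observed ΔN = -382.2 m, observed ΔE = 83.9 m.
Subtracting the expected shift leaves a residual of -382.2 − (-368) = -14.2 m north and 83.9 − (78) = 5.9 m east.
Residual distance = √((-14.2)² + 5.9²) = 15.4 m.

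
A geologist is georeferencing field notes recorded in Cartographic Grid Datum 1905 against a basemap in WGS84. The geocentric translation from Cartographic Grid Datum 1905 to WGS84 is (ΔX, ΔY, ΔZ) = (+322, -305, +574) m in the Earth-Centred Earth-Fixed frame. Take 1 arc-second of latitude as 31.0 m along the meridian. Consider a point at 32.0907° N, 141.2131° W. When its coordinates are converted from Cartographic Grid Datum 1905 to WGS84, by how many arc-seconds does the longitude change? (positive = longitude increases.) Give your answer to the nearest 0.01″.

sin φ = 0.531261, cos φ = 0.847208, sin λ = -0.626426, cos λ = -0.779481.
East component: ΔE = −sin λ·ΔX + cos λ·ΔY = −(-0.626426)(322) + (-0.779481)(-305) = 439.45 m.
1° of latitude spans 3600 × 31.00 = 111600 m; at latitude φ, 1° of longitude spans that × cos φ = 94548.4 m, so Δλ = 439.45 / 94548.4 × 3600 = 16.732″.

Δλ = 16.73″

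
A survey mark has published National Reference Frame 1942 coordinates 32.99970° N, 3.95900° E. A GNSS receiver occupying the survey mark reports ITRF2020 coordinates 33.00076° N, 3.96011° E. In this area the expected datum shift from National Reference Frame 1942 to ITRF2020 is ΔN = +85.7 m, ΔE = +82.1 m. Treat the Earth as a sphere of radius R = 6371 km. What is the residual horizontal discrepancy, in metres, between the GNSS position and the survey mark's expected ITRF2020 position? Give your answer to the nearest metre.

Observed coordinate differences: Δφ = +0.00106°, Δλ = +0.00111°.
Converting to metres (1° lat = 111195 m, cos φ = 0.838673): observed ΔN = 117.9 m, observed ΔE = 103.5 m.
Subtracting the expected shift leaves a residual of 117.9 − (85.7) = 32.2 m north and 103.5 − (82.1) = 21.4 m east.
Residual distance = √(32.2² + 21.4²) = 38.6 m.

39 m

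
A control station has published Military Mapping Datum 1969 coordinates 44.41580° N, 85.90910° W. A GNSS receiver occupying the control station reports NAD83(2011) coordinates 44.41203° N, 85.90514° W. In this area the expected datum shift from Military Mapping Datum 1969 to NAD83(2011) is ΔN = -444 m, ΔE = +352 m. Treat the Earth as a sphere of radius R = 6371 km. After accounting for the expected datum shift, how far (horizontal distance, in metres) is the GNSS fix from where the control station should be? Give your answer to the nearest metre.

45 m

Observed coordinate differences: Δφ = -0.00377°, Δλ = +0.00396°.
Converting to metres (1° lat = 111195 m, cos φ = 0.714280): observed ΔN = -419.2 m, observed ΔE = 314.5 m.
Subtracting the expected shift leaves a residual of -419.2 − (-444) = 24.8 m north and 314.5 − (352) = -37.5 m east.
Residual distance = √(24.8² + (-37.5)²) = 44.9 m.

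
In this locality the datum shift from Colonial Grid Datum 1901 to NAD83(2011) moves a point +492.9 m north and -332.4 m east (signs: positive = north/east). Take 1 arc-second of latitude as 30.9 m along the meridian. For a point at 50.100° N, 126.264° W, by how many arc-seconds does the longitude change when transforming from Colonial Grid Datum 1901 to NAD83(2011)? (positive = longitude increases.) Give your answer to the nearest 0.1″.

Δλ = -16.8″

At latitude 50.100°, cos φ = 0.641450.
1″ of longitude at this latitude = 30.90 × cos φ = 19.8208 m, so Δλ = -332.4 / 19.8208 = -16.770″.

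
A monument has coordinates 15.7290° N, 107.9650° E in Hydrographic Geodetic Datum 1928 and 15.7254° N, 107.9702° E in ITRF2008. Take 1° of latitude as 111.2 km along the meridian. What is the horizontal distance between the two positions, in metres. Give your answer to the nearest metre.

686 m

Δφ = 15.7254° − 15.7290° = -0.0036°; Δλ = 107.9702° − 107.9650° = +0.0052°.
ΔN = Δφ × 111200 = -400.3 m; ΔE = Δλ × 111200 × cos(15.7290°) = +0.0052 × 111200 × 0.962555 = 556.6 m.
Distance = √(ΔE² + ΔN²) = √(556.6² + (-400.3)²) = 685.6 m.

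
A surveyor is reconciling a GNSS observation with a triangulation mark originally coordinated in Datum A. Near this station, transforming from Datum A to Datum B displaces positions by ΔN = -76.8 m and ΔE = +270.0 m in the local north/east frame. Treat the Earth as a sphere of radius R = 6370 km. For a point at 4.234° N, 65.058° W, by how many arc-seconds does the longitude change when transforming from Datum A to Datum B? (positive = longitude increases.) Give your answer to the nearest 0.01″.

At latitude 4.234°, cos φ = 0.997271.
One radian of longitude at latitude φ spans R cos φ, so Δλ = ΔE / (R cos φ) = 270.0 / (6370000 × 0.997271) = 4.2502e-05 rad = 8.767″.

Δλ = 8.77″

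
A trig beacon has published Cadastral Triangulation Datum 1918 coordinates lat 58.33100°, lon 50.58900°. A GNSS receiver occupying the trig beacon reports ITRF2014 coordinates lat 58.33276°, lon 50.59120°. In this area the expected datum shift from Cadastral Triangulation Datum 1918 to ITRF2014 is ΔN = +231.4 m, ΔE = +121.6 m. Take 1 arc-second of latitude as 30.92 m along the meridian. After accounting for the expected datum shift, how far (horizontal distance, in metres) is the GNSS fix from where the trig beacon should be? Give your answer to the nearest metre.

Observed coordinate differences: Δφ = +0.00176°, Δλ = +0.00220°.
Converting to metres (1° lat = 111312 m, cos φ = 0.525011): observed ΔN = 195.9 m, observed ΔE = 128.6 m.
Subtracting the expected shift leaves a residual of 195.9 − (231.4) = -35.5 m north and 128.6 − (121.6) = 7.0 m east.
Residual distance = √((-35.5)² + 7.0²) = 36.2 m.

36 m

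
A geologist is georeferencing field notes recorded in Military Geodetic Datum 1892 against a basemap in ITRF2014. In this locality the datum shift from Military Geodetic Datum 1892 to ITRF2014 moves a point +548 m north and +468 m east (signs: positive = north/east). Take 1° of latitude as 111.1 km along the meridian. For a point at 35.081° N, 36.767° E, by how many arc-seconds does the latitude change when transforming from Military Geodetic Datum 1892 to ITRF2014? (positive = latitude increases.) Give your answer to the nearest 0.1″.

Δφ = 17.8″

1° of latitude = 111.1 km, so Δφ = 548.0 / 111100 = 0.0049325° = 17.757″.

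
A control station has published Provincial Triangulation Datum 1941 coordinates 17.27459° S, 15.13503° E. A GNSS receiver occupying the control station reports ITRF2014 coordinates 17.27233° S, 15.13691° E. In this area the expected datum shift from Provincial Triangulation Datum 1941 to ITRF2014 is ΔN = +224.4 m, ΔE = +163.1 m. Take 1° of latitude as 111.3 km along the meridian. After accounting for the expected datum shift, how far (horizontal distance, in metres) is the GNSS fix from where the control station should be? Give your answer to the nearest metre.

Observed coordinate differences: Δφ = +0.00226°, Δλ = +0.00188°.
Converting to metres (1° lat = 111300 m, cos φ = 0.954893): observed ΔN = 251.5 m, observed ΔE = 199.8 m.
Subtracting the expected shift leaves a residual of 251.5 − (224.4) = 27.1 m north and 199.8 − (163.1) = 36.7 m east.
Residual distance = √(27.1² + 36.7²) = 45.6 m.

46 m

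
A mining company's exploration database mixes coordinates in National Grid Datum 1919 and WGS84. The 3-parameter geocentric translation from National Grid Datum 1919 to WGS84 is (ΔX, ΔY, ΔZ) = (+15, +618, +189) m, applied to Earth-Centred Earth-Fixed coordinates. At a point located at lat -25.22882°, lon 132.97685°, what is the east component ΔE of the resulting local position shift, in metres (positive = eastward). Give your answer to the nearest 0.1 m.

ΔE = -432.3 m

The local east axis at (φ, λ) is (−sin λ, cos λ, 0), so ΔE = −sin(132.97685°)·15 + cos(132.97685°)·618 = -432.27 m.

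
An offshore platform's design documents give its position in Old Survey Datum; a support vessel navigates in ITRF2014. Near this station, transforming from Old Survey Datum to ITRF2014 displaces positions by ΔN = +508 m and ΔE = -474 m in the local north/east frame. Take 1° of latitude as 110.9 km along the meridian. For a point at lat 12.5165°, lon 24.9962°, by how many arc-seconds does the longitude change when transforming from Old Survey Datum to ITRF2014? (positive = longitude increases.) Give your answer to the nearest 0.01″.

Δλ = -15.76″

At latitude 12.5165°, cos φ = 0.976234.
1° of longitude at this latitude = 110.9 × cos φ = 108.26 km, so Δλ = -474.0 / 108264.3 = -0.0043782° = -15.761″.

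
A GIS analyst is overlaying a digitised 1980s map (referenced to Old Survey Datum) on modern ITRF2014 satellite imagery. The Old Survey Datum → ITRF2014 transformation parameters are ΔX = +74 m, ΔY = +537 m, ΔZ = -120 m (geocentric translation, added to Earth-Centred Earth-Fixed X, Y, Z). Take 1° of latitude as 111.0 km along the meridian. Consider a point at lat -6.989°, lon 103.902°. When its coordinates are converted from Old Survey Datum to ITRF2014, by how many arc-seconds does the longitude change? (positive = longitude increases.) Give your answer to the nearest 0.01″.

Δλ = -6.56″

sin φ = -0.121679, cos φ = 0.992570, sin λ = 0.970708, cos λ = -0.240262.
East component: ΔE = −sin λ·ΔX + cos λ·ΔY = −(0.970708)(74) + (-0.240262)(537) = -200.85 m.
1° of latitude spans 111000 m; at latitude φ, 1° of longitude spans that × cos φ = 110175.2 m, so Δλ = -200.85 / 110175.2 × 3600 = -6.563″.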